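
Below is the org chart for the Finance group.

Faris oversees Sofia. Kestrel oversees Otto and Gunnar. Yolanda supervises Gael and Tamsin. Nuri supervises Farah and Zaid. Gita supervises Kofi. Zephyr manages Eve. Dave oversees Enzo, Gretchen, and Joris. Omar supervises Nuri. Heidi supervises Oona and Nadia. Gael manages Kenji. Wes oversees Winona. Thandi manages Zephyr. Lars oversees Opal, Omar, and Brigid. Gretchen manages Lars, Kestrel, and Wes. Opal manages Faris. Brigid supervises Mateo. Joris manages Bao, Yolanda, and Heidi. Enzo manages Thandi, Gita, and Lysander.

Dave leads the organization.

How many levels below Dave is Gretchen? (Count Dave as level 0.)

1

Chain from Gretchen up to Dave: Gretchen → Dave. That is 1 step up, so Gretchen is 1 level below Dave.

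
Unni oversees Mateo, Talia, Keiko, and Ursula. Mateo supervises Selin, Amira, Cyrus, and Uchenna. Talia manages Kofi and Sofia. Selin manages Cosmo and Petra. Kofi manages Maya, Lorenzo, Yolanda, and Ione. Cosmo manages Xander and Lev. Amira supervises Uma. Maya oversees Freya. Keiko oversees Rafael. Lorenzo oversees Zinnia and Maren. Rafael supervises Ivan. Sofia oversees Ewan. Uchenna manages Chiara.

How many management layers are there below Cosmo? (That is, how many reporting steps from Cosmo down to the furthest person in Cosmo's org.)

The longest chain under Cosmo runs Cosmo → Lev, which is 1 level below Cosmo.

1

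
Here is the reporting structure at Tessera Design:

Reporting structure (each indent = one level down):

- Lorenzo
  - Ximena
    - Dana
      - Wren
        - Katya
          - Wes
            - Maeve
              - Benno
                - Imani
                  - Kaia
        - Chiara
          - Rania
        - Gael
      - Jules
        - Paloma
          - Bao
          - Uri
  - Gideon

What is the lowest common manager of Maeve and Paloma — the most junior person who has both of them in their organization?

Dana

Maeve's chain of managers is Wes, Katya, Wren, Dana, Ximena, Lorenzo. Paloma's chain of managers is Jules, Dana, Ximena, Lorenzo. The first manager that appears in both chains is Dana.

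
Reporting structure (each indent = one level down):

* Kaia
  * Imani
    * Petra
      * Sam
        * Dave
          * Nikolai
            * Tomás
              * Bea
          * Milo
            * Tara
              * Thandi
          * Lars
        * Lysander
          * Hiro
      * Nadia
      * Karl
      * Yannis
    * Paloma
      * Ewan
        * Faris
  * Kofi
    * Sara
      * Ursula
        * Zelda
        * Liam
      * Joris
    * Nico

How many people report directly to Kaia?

Kaia directly manages Imani, Kofi. That is 2 direct reports.

2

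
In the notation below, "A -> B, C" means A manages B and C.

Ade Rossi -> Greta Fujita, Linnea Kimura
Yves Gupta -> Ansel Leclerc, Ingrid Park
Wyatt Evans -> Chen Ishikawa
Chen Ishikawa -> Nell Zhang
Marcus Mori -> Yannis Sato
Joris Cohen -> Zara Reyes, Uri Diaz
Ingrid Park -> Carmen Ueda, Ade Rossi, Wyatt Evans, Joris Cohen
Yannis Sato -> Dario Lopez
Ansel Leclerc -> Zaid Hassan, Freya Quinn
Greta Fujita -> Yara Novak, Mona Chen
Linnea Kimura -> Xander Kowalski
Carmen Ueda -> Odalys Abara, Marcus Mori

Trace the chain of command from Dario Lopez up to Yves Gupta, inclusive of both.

Dario Lopez -> Yannis Sato -> Marcus Mori -> Carmen Ueda -> Ingrid Park -> Yves Gupta

Dario Lopez reports to Yannis Sato. Yannis Sato reports to Marcus Mori. Marcus Mori reports to Carmen Ueda. Carmen Ueda reports to Ingrid Park. Ingrid Park reports to Yves Gupta. Yves Gupta is at the top.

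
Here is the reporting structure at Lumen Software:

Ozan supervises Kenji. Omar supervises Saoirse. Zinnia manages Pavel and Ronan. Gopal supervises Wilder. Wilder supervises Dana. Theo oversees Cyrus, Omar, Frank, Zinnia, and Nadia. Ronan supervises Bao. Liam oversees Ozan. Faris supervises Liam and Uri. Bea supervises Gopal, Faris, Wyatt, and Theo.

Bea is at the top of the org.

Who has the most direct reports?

Theo

Direct-report counts: Bea has 4; Theo has 5; Zinnia has 2; Ronan has 1; Omar has 1; Gopal has 1; Wilder has 1; Faris has 2; Liam has 1; Ozan has 1. The largest is 5, held by Theo.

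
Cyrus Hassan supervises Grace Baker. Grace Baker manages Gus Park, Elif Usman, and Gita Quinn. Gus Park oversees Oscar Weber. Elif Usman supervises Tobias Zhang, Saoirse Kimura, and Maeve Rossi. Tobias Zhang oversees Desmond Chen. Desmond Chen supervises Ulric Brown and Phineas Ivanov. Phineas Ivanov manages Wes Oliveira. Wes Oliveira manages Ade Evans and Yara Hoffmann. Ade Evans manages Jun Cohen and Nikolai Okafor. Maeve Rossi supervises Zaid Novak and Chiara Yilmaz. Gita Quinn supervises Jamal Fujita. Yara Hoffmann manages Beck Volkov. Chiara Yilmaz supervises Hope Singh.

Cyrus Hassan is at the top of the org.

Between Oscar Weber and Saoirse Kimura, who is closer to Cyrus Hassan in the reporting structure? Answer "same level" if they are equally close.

Both Oscar Weber and Saoirse Kimura are 3 levels below Cyrus Hassan.

same level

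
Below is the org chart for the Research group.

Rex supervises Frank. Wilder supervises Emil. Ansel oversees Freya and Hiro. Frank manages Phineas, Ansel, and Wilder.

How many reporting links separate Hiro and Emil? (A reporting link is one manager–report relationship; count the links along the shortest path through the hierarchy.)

4

Hiro is 2 levels below Frank, and Emil is 2 levels below Frank (their lowest common manager). The shortest path runs up from Hiro to Frank and back down to Emil: 2 + 2 = 4 links.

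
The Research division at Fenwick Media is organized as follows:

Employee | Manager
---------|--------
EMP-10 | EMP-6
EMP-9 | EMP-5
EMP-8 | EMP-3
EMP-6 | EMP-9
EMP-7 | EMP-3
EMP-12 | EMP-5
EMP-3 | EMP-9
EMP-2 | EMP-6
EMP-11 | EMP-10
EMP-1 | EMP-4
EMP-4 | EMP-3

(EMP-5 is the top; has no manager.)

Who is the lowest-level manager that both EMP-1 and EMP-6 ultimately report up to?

EMP-9

EMP-1's chain of managers is EMP-4, EMP-3, EMP-9, EMP-5. EMP-6's chain of managers is EMP-9, EMP-5. The first manager that appears in both chains is EMP-9.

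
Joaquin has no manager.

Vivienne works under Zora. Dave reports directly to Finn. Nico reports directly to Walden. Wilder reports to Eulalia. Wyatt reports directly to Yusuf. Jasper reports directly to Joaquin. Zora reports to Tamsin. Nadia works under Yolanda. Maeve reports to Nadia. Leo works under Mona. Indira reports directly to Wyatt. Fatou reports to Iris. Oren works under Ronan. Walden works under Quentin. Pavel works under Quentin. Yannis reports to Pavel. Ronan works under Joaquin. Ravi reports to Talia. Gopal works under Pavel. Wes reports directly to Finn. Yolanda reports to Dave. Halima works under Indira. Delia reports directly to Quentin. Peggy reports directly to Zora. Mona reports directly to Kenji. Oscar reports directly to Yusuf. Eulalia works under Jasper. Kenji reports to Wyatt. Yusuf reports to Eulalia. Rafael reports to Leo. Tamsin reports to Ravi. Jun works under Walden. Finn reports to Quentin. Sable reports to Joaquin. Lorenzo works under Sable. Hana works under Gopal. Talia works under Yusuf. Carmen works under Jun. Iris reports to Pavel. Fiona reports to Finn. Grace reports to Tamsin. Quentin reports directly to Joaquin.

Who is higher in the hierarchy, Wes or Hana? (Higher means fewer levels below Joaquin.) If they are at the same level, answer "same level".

Wes

Wes is 3 levels below Joaquin; Hana is 4. Wes is higher.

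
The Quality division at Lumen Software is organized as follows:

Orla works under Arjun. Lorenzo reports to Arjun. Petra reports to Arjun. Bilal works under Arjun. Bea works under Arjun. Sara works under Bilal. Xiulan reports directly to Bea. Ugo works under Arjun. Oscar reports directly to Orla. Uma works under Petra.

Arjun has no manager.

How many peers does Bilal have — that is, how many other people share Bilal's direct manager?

Bilal reports to Arjun. Arjun's other direct reports are Orla, Lorenzo, Petra, Bea, Ugo — 5 peers.

5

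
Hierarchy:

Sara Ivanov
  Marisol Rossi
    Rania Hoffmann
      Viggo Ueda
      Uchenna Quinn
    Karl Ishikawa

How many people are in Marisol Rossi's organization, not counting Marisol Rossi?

Marisol Rossi directly manages Rania Hoffmann, Karl Ishikawa. Under Rania Hoffmann: Uchenna Quinn, Viggo Ueda (2). Karl Ishikawa has no reports. So Marisol Rossi's organization is 2 direct reports plus everyone under them: 3 + 1 = 4.

4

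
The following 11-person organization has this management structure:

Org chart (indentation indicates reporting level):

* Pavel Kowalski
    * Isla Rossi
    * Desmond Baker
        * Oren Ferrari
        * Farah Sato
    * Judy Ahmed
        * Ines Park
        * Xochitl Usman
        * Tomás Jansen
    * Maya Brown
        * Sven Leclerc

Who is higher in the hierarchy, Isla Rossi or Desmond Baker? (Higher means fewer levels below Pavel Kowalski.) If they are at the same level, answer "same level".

same level

Both Isla Rossi and Desmond Baker are 1 level below Pavel Kowalski.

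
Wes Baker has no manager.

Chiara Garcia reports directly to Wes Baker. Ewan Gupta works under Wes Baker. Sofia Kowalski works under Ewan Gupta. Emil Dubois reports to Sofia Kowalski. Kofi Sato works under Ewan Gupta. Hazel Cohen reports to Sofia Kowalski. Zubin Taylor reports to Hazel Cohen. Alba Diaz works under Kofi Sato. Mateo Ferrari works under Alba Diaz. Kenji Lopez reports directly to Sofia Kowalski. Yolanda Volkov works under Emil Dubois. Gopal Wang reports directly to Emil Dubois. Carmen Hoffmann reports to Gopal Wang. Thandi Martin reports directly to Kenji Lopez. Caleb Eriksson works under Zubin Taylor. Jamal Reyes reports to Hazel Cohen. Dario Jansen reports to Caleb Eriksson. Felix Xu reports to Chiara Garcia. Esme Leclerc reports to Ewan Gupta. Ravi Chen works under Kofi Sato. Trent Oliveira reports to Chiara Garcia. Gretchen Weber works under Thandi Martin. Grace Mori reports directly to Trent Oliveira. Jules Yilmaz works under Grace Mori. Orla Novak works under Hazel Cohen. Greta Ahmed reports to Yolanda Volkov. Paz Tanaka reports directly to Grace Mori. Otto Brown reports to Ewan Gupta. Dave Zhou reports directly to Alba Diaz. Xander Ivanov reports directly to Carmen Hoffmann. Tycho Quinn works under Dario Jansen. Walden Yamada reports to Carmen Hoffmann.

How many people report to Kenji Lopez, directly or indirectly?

Kenji Lopez directly manages Thandi Martin. Under Thandi Martin: Gretchen Weber (1). That's 2 in total.

2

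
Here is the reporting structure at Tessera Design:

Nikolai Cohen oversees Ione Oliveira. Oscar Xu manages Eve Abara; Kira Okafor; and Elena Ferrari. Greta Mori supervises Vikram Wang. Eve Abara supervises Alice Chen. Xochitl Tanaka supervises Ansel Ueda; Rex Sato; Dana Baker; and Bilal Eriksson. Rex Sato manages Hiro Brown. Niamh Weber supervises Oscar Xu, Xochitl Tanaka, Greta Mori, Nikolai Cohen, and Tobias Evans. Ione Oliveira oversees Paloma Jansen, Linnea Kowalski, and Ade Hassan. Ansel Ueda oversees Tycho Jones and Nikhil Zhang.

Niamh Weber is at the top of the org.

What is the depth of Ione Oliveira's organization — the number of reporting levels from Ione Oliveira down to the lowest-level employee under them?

The longest chain under Ione Oliveira runs Ione Oliveira → Ade Hassan, which is 1 level below Ione Oliveira.

1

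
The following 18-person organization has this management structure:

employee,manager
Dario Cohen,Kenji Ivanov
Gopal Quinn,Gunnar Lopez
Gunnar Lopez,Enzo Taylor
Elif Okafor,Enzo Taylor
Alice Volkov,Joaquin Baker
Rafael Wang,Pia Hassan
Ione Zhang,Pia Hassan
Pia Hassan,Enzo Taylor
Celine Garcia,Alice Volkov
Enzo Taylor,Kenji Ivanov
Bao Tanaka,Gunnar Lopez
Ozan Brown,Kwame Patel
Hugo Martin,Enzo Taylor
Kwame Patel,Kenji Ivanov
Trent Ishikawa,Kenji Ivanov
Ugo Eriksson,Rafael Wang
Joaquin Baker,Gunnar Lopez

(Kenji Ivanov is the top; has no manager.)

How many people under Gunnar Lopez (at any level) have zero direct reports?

3

The people in Gunnar Lopez's organization with no one reporting to them are Bao Tanaka, Celine Garcia, Gopal Quinn. That is 3.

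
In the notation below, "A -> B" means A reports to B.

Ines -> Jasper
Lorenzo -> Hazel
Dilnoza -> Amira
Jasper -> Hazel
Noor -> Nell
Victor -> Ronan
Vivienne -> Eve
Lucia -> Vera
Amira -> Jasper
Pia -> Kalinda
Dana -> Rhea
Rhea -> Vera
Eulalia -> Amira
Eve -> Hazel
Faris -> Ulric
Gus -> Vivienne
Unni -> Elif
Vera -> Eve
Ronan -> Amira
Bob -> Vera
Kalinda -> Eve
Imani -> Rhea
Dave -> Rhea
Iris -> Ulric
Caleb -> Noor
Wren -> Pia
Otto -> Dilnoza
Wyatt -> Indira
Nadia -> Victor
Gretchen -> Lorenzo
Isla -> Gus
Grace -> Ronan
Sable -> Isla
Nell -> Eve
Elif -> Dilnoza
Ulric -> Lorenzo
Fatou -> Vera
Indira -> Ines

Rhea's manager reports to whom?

Rhea reports to Vera, and Vera reports to Eve. So Rhea's skip-level manager is Eve.

Eve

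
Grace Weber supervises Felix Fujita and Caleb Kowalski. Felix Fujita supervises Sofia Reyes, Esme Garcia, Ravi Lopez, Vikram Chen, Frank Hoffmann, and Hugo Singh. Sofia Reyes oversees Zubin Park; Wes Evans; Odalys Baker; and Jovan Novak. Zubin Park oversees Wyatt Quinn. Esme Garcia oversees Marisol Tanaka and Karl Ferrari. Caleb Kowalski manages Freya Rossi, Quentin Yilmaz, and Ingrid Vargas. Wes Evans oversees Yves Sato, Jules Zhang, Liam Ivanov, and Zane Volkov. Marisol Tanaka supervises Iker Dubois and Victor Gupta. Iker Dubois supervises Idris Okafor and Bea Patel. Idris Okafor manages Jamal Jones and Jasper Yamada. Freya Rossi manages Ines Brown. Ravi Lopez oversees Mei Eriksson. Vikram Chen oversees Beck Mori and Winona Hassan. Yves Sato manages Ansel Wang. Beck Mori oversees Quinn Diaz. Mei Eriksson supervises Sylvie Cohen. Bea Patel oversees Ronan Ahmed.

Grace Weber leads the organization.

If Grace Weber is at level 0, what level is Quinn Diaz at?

Chain from Quinn Diaz up to Grace Weber: Quinn Diaz → Beck Mori → Vikram Chen → Felix Fujita → Grace Weber. That is 4 steps up, so Quinn Diaz is 4 levels below Grace Weber.

4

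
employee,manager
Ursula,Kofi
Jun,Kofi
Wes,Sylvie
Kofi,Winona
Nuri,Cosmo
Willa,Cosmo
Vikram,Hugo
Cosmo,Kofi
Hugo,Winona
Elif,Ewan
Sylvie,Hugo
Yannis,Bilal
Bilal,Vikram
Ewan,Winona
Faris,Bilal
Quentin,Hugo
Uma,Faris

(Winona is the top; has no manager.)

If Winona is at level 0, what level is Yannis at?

Chain from Yannis up to Winona: Yannis → Bilal → Vikram → Hugo → Winona. That is 4 steps up, so Yannis is 4 levels below Winona.

4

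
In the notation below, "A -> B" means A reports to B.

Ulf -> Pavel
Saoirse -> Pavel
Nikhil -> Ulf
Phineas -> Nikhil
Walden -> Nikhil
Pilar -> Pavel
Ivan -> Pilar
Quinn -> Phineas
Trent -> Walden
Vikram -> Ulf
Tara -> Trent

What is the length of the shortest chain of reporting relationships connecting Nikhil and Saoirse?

Nikhil is 2 levels below Pavel, and Saoirse is 1 level below Pavel (their lowest common manager). The shortest path runs up from Nikhil to Pavel and back down to Saoirse: 2 + 1 = 3 links.

3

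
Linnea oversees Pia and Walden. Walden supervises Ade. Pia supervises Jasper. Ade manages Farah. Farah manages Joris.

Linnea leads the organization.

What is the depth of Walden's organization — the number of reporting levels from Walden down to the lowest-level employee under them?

The longest chain under Walden runs Walden → Ade → Farah → Joris, which is 3 levels below Walden.

3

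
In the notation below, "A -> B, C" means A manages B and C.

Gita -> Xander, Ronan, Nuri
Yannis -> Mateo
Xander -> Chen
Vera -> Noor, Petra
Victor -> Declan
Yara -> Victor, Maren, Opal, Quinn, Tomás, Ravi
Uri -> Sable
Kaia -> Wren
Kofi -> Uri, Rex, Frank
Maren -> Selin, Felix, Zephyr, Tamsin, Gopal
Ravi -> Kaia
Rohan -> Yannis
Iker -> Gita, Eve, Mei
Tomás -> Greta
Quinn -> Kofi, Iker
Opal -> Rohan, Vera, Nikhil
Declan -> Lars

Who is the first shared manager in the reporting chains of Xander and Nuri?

Xander's chain of managers is Gita, Iker, Quinn, Yara. Nuri's chain of managers is Gita, Iker, Quinn, Yara. The first manager that appears in both chains is Gita.

Gita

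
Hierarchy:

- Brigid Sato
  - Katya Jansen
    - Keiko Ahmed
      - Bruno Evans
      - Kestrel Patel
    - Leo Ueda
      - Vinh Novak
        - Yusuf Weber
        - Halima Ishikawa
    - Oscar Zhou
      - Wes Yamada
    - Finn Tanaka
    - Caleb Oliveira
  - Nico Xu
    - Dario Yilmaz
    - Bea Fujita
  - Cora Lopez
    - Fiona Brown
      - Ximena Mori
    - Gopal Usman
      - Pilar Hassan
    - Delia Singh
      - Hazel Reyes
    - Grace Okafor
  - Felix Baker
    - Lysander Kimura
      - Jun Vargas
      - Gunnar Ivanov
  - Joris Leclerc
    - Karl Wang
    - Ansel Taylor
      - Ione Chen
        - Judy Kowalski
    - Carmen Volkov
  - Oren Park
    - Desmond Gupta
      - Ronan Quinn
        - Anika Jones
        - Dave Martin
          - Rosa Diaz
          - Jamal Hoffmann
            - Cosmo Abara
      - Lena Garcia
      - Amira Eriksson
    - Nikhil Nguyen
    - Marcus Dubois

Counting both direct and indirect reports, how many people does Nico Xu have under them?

2

Nico Xu directly manages Dario Yilmaz, Bea Fujita. Dario Yilmaz has no reports. Bea Fujita has no reports. So Nico Xu's organization is 2 direct reports plus everyone under them: 1 + 1 = 2.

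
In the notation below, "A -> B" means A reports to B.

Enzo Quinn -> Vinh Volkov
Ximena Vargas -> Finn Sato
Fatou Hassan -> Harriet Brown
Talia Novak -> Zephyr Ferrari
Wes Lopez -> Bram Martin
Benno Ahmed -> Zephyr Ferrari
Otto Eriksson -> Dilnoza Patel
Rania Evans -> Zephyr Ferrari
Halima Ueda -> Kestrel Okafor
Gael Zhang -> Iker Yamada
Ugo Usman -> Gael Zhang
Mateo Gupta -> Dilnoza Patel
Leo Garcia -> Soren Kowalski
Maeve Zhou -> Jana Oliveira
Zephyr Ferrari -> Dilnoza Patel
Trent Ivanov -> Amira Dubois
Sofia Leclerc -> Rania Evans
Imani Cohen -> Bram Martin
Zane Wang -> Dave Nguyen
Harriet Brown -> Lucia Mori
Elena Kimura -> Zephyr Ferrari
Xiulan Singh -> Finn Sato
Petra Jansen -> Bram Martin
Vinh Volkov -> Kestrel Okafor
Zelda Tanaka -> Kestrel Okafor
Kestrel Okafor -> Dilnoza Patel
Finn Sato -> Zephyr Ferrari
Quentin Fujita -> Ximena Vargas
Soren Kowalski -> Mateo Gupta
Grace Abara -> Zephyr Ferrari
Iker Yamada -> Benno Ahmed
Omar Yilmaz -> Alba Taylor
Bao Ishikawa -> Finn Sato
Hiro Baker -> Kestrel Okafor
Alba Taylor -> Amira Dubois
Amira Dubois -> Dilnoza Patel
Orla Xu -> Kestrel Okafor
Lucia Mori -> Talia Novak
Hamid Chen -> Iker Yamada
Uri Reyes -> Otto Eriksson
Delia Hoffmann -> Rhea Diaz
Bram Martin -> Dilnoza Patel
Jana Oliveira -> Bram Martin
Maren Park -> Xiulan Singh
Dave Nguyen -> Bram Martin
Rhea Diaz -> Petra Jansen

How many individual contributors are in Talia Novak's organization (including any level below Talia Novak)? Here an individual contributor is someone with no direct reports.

The only person in Talia Novak's organization with no one reporting to them is Fatou Hassan. That is 1.

1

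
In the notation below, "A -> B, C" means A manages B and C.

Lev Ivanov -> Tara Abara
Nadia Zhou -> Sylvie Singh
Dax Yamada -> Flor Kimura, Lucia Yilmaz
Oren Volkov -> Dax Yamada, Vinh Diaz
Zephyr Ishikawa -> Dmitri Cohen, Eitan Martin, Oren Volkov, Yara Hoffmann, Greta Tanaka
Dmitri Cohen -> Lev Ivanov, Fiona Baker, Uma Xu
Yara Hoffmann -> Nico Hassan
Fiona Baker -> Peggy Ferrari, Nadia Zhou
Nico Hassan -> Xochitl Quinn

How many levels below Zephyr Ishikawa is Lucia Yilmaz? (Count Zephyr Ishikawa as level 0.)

3

Chain from Lucia Yilmaz up to Zephyr Ishikawa: Lucia Yilmaz → Dax Yamada → Oren Volkov → Zephyr Ishikawa. That is 3 steps up, so Lucia Yilmaz is 3 levels below Zephyr Ishikawa.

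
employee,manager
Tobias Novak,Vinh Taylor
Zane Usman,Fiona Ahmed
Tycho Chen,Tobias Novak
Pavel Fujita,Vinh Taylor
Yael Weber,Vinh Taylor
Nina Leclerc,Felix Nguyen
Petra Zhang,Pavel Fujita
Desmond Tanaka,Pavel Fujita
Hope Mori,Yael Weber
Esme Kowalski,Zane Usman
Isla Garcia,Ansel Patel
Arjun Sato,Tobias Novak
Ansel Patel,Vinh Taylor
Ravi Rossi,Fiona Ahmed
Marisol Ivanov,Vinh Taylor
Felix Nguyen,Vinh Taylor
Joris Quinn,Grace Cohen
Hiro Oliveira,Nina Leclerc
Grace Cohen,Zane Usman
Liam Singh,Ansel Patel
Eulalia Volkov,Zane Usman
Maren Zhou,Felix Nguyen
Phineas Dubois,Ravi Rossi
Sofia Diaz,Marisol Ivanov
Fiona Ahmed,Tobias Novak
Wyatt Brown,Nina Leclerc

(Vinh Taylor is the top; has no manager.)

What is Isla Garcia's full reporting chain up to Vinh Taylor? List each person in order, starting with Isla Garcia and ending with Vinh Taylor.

Isla Garcia -> Ansel Patel -> Vinh Taylor

Isla Garcia reports to Ansel Patel. Ansel Patel reports to Vinh Taylor. Vinh Taylor is at the top.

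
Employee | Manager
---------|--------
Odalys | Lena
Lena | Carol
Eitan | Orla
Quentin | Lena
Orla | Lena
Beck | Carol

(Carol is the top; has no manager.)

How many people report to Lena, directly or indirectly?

4

Lena directly manages Orla, Quentin, Odalys. Under Orla: Eitan (1). Quentin has no reports. Odalys has no reports. So Lena's organization is 3 direct reports plus everyone under them: 2 + 1 + 1 = 4.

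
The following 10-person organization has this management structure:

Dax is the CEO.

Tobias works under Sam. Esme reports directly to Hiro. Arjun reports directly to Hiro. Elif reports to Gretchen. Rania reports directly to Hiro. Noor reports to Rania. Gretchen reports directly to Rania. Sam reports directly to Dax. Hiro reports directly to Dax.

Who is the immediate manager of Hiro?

Hiro reports directly to Dax.

Dax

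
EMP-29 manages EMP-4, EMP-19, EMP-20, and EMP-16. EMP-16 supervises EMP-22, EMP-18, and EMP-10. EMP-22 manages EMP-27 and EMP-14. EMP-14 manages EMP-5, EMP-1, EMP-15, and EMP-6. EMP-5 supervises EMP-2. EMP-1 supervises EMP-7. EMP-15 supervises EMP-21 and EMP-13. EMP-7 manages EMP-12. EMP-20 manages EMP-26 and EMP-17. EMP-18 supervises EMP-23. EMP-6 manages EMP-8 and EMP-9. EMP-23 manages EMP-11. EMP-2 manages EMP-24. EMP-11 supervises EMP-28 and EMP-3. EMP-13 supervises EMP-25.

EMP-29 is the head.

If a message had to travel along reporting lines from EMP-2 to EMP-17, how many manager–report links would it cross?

EMP-2 is 5 levels below EMP-29, and EMP-17 is 2 levels below EMP-29 (their lowest common manager). The shortest path runs up from EMP-2 to EMP-29 and back down to EMP-17: 5 + 2 = 7 links.

7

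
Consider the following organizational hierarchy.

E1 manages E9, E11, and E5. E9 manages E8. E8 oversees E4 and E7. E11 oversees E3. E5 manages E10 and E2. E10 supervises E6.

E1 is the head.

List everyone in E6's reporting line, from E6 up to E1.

E6 reports to E10. E10 reports to E5. E5 reports to E1. E1 is at the top.

E6 -> E10 -> E5 -> E1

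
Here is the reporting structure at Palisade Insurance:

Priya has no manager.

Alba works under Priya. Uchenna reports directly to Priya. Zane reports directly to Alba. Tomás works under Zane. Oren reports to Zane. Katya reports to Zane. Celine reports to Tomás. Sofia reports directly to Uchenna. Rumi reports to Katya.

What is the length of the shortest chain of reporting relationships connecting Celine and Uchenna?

Celine is 4 levels below Priya, and Uchenna is 1 level below Priya (their lowest common manager). The shortest path runs up from Celine to Priya and back down to Uchenna: 4 + 1 = 5 links.

5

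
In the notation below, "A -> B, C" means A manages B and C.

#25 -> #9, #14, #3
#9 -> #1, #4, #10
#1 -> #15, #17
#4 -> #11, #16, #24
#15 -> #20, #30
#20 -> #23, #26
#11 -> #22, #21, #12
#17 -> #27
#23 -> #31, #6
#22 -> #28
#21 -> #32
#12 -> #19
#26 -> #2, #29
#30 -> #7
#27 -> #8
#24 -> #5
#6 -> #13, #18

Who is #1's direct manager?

#1 reports directly to #9.

#9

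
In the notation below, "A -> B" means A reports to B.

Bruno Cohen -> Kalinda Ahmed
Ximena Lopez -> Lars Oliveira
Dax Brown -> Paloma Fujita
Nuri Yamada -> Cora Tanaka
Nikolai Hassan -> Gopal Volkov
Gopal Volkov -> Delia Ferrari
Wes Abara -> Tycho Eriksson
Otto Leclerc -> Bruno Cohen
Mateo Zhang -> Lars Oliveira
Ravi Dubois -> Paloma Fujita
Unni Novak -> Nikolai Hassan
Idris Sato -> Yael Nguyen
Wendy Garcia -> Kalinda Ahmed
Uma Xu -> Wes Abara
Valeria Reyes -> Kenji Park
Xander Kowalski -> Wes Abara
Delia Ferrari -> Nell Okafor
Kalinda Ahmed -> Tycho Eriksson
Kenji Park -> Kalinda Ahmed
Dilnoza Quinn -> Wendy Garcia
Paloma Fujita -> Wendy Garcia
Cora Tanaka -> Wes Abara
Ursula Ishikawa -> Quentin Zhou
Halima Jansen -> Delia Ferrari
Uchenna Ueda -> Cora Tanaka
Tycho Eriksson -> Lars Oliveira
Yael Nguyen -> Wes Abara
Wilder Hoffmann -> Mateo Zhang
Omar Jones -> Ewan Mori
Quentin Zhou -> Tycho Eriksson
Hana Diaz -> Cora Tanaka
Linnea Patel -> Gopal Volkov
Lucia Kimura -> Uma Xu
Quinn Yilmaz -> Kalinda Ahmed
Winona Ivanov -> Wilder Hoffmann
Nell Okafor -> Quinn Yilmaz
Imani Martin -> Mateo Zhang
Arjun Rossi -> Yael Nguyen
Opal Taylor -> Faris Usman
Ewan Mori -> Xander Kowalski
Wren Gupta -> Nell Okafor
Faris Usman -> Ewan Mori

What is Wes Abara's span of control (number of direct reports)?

4

Wes Abara directly manages Cora Tanaka, Xander Kowalski, Yael Nguyen, Uma Xu. That is 4 direct reports.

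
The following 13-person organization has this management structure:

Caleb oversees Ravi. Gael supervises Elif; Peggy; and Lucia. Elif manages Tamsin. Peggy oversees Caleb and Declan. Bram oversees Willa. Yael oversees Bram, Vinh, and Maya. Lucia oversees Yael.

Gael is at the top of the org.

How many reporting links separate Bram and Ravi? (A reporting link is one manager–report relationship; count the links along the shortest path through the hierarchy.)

Bram is 3 levels below Gael, and Ravi is 3 levels below Gael (their lowest common manager). The shortest path runs up from Bram to Gael and back down to Ravi: 3 + 3 = 6 links.

6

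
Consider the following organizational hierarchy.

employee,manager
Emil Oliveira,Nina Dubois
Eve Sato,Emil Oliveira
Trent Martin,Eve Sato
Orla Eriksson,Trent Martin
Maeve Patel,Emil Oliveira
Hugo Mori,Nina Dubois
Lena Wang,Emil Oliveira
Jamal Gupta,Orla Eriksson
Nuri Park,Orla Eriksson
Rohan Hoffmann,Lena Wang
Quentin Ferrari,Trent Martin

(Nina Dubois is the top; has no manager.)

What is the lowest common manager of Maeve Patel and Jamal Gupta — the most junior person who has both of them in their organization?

Emil Oliveira

Maeve Patel's chain of managers is Emil Oliveira, Nina Dubois. Jamal Gupta's chain of managers is Orla Eriksson, Trent Martin, Eve Sato, Emil Oliveira, Nina Dubois. The first manager that appears in both chains is Emil Oliveira.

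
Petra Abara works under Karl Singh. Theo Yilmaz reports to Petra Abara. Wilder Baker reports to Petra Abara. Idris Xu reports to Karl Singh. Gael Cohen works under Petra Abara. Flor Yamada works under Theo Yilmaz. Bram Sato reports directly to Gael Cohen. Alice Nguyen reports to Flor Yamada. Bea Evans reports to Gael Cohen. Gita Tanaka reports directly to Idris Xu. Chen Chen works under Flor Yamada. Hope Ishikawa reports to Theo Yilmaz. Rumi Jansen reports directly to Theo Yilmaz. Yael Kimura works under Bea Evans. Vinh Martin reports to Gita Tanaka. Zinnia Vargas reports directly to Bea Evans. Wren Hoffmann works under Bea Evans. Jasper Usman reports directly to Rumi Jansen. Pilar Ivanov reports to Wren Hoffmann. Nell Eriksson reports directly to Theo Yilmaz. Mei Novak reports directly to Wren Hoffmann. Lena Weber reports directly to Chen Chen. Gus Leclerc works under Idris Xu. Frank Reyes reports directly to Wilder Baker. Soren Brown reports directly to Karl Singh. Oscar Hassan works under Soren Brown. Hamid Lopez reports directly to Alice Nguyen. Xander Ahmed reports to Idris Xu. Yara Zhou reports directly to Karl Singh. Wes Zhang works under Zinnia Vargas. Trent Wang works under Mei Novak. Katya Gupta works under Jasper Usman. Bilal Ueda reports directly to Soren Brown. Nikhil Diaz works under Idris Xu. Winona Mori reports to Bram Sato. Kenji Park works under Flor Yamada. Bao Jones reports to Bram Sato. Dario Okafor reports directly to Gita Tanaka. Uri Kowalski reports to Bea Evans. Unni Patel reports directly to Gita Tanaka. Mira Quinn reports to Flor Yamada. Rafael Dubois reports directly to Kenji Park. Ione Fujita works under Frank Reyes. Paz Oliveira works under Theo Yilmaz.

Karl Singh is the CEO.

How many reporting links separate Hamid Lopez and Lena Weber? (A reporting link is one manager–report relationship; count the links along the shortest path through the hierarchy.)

4

Hamid Lopez is 2 levels below Flor Yamada, and Lena Weber is 2 levels below Flor Yamada (their lowest common manager). The shortest path runs up from Hamid Lopez to Flor Yamada and back down to Lena Weber: 2 + 2 = 4 links.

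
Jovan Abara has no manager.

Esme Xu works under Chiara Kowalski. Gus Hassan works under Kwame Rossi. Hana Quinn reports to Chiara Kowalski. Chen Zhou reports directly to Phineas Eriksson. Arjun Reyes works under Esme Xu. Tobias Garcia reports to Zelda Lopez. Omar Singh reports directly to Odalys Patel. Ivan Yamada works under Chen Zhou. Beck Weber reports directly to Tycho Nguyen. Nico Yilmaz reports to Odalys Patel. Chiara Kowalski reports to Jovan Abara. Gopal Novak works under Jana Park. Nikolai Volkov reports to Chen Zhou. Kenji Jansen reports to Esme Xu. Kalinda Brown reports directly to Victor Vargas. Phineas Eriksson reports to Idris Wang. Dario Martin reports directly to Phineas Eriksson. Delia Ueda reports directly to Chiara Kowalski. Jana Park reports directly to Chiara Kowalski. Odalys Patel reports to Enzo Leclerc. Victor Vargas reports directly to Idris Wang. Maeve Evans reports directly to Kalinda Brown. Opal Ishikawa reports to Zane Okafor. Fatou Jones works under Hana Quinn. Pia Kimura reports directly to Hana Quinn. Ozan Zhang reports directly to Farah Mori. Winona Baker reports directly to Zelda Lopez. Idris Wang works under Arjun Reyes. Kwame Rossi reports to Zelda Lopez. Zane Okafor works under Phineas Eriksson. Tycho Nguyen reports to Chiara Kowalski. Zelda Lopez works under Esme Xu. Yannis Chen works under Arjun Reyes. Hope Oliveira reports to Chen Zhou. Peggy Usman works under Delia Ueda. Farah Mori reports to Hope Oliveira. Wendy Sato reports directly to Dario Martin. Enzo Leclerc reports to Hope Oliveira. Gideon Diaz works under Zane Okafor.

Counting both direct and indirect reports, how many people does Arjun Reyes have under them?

Arjun Reyes directly manages Idris Wang, Yannis Chen. Under Idris Wang: Victor Vargas, Kalinda Brown, Maeve Evans, Phineas Eriksson, Dario Martin, Wendy Sato, Zane Okafor, Opal Ishikawa, Gideon Diaz, Chen Zhou, Ivan Yamada, Nikolai Volkov, Hope Oliveira, Farah Mori, Ozan Zhang, Enzo Leclerc, Odalys Patel, Nico Yilmaz, Omar Singh (19). Yannis Chen has no reports. So Arjun Reyes's organization is 2 direct reports plus everyone under them: 20 + 1 = 21.

21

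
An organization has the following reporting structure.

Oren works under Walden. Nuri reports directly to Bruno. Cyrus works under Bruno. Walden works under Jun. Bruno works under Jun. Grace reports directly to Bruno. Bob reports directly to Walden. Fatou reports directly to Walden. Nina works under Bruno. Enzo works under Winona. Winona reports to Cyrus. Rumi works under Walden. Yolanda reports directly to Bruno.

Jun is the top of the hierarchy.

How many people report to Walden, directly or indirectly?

Walden directly manages Rumi, Fatou, Oren, Bob. Rumi has no reports. Fatou has no reports. Oren has no reports. Bob has no reports. So Walden's organization is 4 direct reports plus everyone under them: 1 + 1 + 1 + 1 = 4.

4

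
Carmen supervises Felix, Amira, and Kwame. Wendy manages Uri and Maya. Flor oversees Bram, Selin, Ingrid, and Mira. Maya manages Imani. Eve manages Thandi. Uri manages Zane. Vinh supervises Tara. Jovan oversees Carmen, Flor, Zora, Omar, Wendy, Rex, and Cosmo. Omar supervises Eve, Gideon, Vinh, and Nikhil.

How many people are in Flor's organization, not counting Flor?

4

Flor directly manages Bram, Selin, Ingrid, Mira. Bram has no reports. Selin has no reports. Ingrid has no reports. Mira has no reports. So Flor's organization is 4 direct reports plus everyone under them: 1 + 1 + 1 + 1 = 4.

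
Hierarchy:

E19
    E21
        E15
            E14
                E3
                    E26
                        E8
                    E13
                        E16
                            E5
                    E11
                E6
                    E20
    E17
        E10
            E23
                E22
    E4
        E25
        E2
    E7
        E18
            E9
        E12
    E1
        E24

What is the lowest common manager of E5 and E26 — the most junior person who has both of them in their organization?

E3

E5's chain of managers is E16, E13, E3, E14, E15, E21, E19. E26's chain of managers is E3, E14, E15, E21, E19. The first manager that appears in both chains is E3.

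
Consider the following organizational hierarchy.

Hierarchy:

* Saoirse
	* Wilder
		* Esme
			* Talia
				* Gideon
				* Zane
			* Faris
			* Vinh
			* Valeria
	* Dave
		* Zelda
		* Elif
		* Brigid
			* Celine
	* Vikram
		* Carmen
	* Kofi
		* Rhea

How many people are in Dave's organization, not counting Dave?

Dave directly manages Zelda, Elif, Brigid. Zelda has no reports. Elif has no reports. Under Brigid: Celine (1). So Dave's organization is 3 direct reports plus everyone under them: 1 + 1 + 2 = 4.

4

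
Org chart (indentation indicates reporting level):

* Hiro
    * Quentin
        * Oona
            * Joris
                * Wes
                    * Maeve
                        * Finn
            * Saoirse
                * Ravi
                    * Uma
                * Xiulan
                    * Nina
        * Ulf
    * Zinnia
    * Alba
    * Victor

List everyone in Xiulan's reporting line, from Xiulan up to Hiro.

Xiulan -> Saoirse -> Oona -> Quentin -> Hiro

Xiulan reports to Saoirse. Saoirse reports to Oona. Oona reports to Quentin. Quentin reports to Hiro. Hiro is at the top.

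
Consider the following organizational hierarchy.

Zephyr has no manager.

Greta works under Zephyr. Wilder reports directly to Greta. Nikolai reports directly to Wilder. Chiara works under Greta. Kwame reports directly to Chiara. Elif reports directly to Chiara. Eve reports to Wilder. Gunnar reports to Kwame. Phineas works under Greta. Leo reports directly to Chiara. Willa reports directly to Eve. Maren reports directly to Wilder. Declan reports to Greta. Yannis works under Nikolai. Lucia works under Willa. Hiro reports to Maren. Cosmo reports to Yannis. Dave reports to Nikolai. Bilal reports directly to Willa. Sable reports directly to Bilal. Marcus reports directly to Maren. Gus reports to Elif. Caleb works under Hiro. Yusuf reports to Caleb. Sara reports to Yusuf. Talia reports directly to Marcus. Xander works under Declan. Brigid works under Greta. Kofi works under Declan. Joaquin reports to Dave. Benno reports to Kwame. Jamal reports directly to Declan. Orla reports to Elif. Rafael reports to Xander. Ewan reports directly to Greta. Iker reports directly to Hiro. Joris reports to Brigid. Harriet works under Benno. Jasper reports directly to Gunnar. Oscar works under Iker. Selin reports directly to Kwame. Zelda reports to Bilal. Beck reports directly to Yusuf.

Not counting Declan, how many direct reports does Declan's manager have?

Declan reports to Greta. Greta's other direct reports are Wilder, Chiara, Phineas, Brigid, Ewan — 5 peers.

5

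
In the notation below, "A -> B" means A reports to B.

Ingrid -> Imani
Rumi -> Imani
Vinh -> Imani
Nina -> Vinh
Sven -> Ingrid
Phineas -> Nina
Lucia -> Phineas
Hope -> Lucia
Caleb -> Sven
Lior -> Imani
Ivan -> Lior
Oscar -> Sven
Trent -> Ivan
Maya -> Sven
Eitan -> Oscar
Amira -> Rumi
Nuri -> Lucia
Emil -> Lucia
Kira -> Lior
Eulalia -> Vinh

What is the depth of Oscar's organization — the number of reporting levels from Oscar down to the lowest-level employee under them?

1

The longest chain under Oscar runs Oscar → Eitan, which is 1 level below Oscar.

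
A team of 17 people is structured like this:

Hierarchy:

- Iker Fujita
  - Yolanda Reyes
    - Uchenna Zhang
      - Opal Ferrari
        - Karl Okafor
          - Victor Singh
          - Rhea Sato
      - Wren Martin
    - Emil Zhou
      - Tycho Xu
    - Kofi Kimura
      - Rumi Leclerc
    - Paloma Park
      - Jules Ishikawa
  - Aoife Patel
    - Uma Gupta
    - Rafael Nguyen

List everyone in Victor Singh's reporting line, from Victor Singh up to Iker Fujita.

Victor Singh reports to Karl Okafor. Karl Okafor reports to Opal Ferrari. Opal Ferrari reports to Uchenna Zhang. Uchenna Zhang reports to Yolanda Reyes. Yolanda Reyes reports to Iker Fujita. Iker Fujita is at the top.

Victor Singh -> Karl Okafor -> Opal Ferrari -> Uchenna Zhang -> Yolanda Reyes -> Iker Fujita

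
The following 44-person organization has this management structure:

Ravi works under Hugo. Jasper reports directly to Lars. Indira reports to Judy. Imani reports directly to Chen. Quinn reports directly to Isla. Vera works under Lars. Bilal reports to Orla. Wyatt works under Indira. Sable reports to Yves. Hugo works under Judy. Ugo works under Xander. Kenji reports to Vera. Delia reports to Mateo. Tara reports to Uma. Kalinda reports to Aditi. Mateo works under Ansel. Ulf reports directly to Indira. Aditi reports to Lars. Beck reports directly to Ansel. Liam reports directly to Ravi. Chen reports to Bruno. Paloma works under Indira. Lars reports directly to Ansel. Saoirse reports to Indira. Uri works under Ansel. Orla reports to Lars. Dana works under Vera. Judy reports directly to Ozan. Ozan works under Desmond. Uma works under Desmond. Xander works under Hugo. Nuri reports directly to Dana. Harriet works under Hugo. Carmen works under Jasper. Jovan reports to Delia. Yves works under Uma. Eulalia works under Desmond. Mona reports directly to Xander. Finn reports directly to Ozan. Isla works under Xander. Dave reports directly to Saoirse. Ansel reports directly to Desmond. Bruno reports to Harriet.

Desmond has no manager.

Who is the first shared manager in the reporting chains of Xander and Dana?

Desmond

Xander's chain of managers is Hugo, Judy, Ozan, Desmond. Dana's chain of managers is Vera, Lars, Ansel, Desmond. The first manager that appears in both chains is Desmond.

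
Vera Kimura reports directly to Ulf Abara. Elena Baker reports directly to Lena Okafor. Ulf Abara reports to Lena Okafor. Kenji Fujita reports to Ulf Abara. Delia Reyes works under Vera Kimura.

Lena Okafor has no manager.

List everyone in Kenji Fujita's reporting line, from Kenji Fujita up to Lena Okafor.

Kenji Fujita -> Ulf Abara -> Lena Okafor

Kenji Fujita reports to Ulf Abara. Ulf Abara reports to Lena Okafor. Lena Okafor is at the top.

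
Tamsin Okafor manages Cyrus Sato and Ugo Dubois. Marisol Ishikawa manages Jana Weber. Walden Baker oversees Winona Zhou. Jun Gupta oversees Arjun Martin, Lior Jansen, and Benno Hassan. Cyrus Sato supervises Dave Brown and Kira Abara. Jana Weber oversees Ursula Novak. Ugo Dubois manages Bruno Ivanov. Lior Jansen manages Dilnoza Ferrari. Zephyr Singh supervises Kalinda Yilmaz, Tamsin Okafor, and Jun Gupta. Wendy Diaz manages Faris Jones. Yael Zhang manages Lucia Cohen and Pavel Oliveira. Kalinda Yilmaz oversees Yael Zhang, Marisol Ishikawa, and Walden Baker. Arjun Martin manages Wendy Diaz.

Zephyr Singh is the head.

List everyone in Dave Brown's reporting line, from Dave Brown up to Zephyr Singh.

Dave Brown -> Cyrus Sato -> Tamsin Okafor -> Zephyr Singh

Dave Brown reports to Cyrus Sato. Cyrus Sato reports to Tamsin Okafor. Tamsin Okafor reports to Zephyr Singh. Zephyr Singh is at the top.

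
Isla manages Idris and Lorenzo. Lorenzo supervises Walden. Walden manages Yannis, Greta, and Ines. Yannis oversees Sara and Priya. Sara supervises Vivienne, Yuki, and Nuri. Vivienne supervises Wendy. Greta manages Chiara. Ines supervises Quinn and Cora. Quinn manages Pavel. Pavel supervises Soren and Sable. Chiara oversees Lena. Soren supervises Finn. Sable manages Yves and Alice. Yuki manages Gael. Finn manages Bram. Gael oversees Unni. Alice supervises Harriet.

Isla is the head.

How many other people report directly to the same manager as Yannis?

2

Yannis reports to Walden. Walden's other direct reports are Greta, Ines — 2 peers.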